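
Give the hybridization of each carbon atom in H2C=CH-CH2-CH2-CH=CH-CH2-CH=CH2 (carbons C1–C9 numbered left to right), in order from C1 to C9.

C1 — 3 σ bonds, plus one π bond. Steric number 3, so sp2.
C2 carries 3 σ bonds, plus one π bond, giving a steric number of 3, so it is sp2.
C3 is sp3: 4 σ bonds, 4 electron-density regions.
C4 (4 σ bonds) has steric number 4: sp3.
C5 (3 σ bonds, plus one π bond) has steric number 3: sp2.
C6 carries 3 σ bonds, plus one π bond, giving a steric number of 3, so it is sp2.
C7 has 4 σ bonds: steric number 4 → sp3.
C8: 3 σ bonds, plus one π bond — 3 electron domains, sp2.
C9 has 3 σ bonds, plus one π bond: steric number 3 → sp2.

C1 sp2, C2 sp2, C3 sp3, C4 sp3, C5 sp2, C6 sp2, C7 sp3, C8 sp2, C9 sp2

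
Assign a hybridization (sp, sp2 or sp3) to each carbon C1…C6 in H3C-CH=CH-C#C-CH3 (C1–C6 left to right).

C1 sp3, C2 sp2, C3 sp2, C4 sp, C5 sp, C6 sp3

C1 has 4 σ bonds: steric number 4 → sp3.
C2: 3 σ bonds, plus one π bond; 3 regions of electron density → sp2.
C3 (3 σ bonds, plus one π bond) has steric number 3: sp2.
C4 carries 2 σ bonds, plus two π bonds, giving a steric number of 2, so it is sp.
C5 (2 σ bonds, plus two π bonds) has steric number 2: sp.
C6 — 4 σ bonds. Steric number 4, so sp3.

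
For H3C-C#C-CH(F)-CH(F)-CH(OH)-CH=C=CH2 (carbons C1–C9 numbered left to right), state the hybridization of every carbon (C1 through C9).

C1 sp3, C2 sp, C3 sp, C4 sp3, C5 sp3, C6 sp3, C7 sp2, C8 sp, C9 sp2

C1: 4 σ bonds — 4 electron domains, sp3.
C2 carries 2 σ bonds, plus two π bonds, giving a steric number of 2, so it is sp.
C3 carries 2 σ bonds, plus two π bonds, giving a steric number of 2, so it is sp.
C4 (4 σ bonds) has steric number 4: sp3.
C5: 4 σ bonds — 4 electron domains, sp3.
C6 (4 σ bonds) has steric number 4: sp3.
C7 has 3 σ bonds, plus one π bond: steric number 3 → sp2.
C8 — 2 σ bonds, plus two π bonds. Steric number 2, so sp.
C9 is sp2: 3 σ bonds, plus one π bond, 3 electron-density regions.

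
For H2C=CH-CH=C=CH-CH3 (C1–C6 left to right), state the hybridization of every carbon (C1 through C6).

C1 sp2, C2 sp2, C3 sp2, C4 sp, C5 sp2, C6 sp3

C1: 3 σ bonds, plus one π bond — 3 electron domains, sp2.
C2: 3 σ bonds, plus one π bond — 3 electron domains, sp2.
C3: 3 σ bonds, plus one π bond; 3 regions of electron density → sp2.
C4 carries 2 σ bonds, plus two π bonds, giving a steric number of 2, so it is sp.
C5 has 3 σ bonds, plus one π bond: steric number 3 → sp2.
C6 carries 4 σ bonds, giving a steric number of 4, so it is sp3.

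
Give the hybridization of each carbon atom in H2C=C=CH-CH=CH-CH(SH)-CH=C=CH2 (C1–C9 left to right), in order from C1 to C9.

C1 has 3 σ bonds, plus one π bond: steric number 3 → sp2.
C2 has 2 σ bonds, plus two π bonds: steric number 2 → sp.
C3 has 3 σ bonds, plus one π bond: steric number 3 → sp2.
C4: 3 σ bonds, plus one π bond — 3 electron domains, sp2.
C5 carries 3 σ bonds, plus one π bond, giving a steric number of 3, so it is sp2.
C6: 4 σ bonds — 4 electron domains, sp3.
C7 (3 σ bonds, plus one π bond) has steric number 3: sp2.
C8 — 2 σ bonds, plus two π bonds. Steric number 2, so sp.
C9 has 3 σ bonds, plus one π bond: steric number 3 → sp2.

C1 sp2, C2 sp, C3 sp2, C4 sp2, C5 sp2, C6 sp3, C7 sp2, C8 sp, C9 sp2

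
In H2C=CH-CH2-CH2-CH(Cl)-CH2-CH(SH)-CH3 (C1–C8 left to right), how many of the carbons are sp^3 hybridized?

6

C1: sp2
C2: sp2
C3: sp3 ✓
C4: sp3 ✓
C5: sp3 ✓
C6: sp3 ✓
C7: sp3 ✓
C8: sp3 ✓
C3, C4, C5, C6, C7, C8 → 6 sp3 carbons.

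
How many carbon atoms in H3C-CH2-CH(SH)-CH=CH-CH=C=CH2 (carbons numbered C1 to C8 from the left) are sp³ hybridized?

C1: sp3 ✓
C2: sp3 ✓
C3: sp3 ✓
C4: sp2
C5: sp2
C6: sp2
C7: sp
C8: sp2
C1, C2, C3 → 3 sp3 carbons.

3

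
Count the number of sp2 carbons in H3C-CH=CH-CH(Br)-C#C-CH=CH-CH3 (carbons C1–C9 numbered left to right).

4

C1: sp3
C2: sp2 ✓
C3: sp2 ✓
C4: sp3
C5: sp
C6: sp
C7: sp2 ✓
C8: sp2 ✓
C9: sp3
C2, C3, C7, C8 → 4 sp2 carbons.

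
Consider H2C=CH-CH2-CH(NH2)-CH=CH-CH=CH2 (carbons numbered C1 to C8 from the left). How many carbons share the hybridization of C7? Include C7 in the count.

C7 is sp2 (one π bond).
C1: sp2 ✓
C2: sp2 ✓
C3: sp3
C4: sp3
C5: sp2 ✓
C6: sp2 ✓
C7: sp2 ✓
C8: sp2 ✓
6 carbons are sp2.

6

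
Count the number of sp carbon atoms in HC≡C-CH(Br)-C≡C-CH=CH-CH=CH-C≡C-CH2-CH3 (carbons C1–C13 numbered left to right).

6

C1: sp ✓
C2: sp ✓
C3: sp3
C4: sp ✓
C5: sp ✓
C6: sp2
C7: sp2
C8: sp2
C9: sp2
C10: sp ✓
C11: sp ✓
C12: sp3
C13: sp3
C1, C2, C4, C5, C10, C11 → 6 sp carbons.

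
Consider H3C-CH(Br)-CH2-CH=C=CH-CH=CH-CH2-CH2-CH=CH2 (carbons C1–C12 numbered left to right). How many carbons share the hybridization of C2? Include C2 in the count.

5

C2 is sp3 (only σ bonds).
C1: sp3 ✓
C2: sp3 ✓
C3: sp3 ✓
C4: sp2
C5: sp
C6: sp2
C7: sp2
C8: sp2
C9: sp3 ✓
C10: sp3 ✓
C11: sp2
C12: sp2
5 carbons are sp3.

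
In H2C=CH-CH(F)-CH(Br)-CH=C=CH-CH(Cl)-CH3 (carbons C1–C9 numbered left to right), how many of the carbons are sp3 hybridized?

4

C1: sp2
C2: sp2
C3: sp3 ✓
C4: sp3 ✓
C5: sp2
C6: sp
C7: sp2
C8: sp3 ✓
C9: sp3 ✓
C3, C4, C8, C9 → 4 sp3 carbons.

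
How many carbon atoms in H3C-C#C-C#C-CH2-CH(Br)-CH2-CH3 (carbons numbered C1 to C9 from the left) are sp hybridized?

C1: sp3
C2: sp ✓
C3: sp ✓
C4: sp ✓
C5: sp ✓
C6: sp3
C7: sp3
C8: sp3
C9: sp3
C2, C3, C4, C5 → 4 sp carbons.

4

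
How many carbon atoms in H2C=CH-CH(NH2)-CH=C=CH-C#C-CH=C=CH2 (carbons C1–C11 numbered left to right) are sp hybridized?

4

C1: sp2
C2: sp2
C3: sp3
C4: sp2
C5: sp ✓
C6: sp2
C7: sp ✓
C8: sp ✓
C9: sp2
C10: sp ✓
C11: sp2
C5, C7, C8, C10 → 4 sp carbons.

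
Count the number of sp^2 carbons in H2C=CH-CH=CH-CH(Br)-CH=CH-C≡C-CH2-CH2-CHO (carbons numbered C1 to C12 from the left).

C1: sp2 ✓
C2: sp2 ✓
C3: sp2 ✓
C4: sp2 ✓
C5: sp3
C6: sp2 ✓
C7: sp2 ✓
C8: sp
C9: sp
C10: sp3
C11: sp3
C12: sp2 ✓
C1, C2, C3, C4, C6, C7, C12 → 7 sp2 carbons.

7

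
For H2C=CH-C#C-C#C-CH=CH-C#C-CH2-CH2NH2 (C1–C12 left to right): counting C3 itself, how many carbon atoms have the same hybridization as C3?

C3 is sp (two π bonds).
C1: sp2
C2: sp2
C3: sp ✓
C4: sp ✓
C5: sp ✓
C6: sp ✓
C7: sp2
C8: sp2
C9: sp ✓
C10: sp ✓
C11: sp3
C12: sp3
6 carbons are sp.

6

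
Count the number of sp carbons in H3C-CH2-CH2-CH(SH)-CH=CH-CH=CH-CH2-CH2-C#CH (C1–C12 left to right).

C1: sp3
C2: sp3
C3: sp3
C4: sp3
C5: sp2
C6: sp2
C7: sp2
C8: sp2
C9: sp3
C10: sp3
C11: sp ✓
C12: sp ✓
C11, C12 → 2 sp carbons.

2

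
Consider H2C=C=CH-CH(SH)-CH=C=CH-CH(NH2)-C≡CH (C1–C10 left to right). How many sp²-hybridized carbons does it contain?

4

C1: sp2 ✓
C2: sp
C3: sp2 ✓
C4: sp3
C5: sp2 ✓
C6: sp
C7: sp2 ✓
C8: sp3
C9: sp
C10: sp
C1, C3, C5, C7 → 4 sp2 carbons.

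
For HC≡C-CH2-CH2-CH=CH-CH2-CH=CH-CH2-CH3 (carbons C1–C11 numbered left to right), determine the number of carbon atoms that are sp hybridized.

C1: sp ✓
C2: sp ✓
C3: sp3
C4: sp3
C5: sp2
C6: sp2
C7: sp3
C8: sp2
C9: sp2
C10: sp3
C11: sp3
C1, C2 → 2 sp carbons.

2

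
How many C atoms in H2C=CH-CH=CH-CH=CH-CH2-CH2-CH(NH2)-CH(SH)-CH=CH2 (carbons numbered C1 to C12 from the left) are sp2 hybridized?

C1: sp2 ✓
C2: sp2 ✓
C3: sp2 ✓
C4: sp2 ✓
C5: sp2 ✓
C6: sp2 ✓
C7: sp3
C8: sp3
C9: sp3
C10: sp3
C11: sp2 ✓
C12: sp2 ✓
C1, C2, C3, C4, C5, C6, C11, C12 → 8 sp2 carbons.

8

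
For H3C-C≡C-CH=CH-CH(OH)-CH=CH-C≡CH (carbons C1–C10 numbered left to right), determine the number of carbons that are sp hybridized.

C1: sp3
C2: sp ✓
C3: sp ✓
C4: sp2
C5: sp2
C6: sp3
C7: sp2
C8: sp2
C9: sp ✓
C10: sp ✓
C2, C3, C9, C10 → 4 sp carbons.

4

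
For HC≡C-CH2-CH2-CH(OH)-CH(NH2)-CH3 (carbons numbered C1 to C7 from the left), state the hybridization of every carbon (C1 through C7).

C1 has 2 σ bonds, plus two π bonds: steric number 2 → sp.
C2 carries 2 σ bonds, plus two π bonds, giving a steric number of 2, so it is sp.
C3 is sp3: 4 σ bonds, 4 electron-density regions.
C4 is sp3: 4 σ bonds, 4 electron-density regions.
C5 has 4 σ bonds: steric number 4 → sp3.
C6: 4 σ bonds; 4 regions of electron density → sp3.
C7: 4 σ bonds — 4 electron domains, sp3.

C1 sp, C2 sp, C3 sp3, C4 sp3, C5 sp3, C6 sp3, C7 sp3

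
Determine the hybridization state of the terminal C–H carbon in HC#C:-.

The terminal C–H carbon — 2 σ bonds, plus two π bonds. Steric number 2, so sp.

sp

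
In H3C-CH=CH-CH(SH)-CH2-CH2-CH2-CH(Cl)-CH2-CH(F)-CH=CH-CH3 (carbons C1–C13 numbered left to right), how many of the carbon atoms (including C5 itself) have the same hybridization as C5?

C5 is sp3 (only σ bonds).
C1: sp3 ✓
C2: sp2
C3: sp2
C4: sp3 ✓
C5: sp3 ✓
C6: sp3 ✓
C7: sp3 ✓
C8: sp3 ✓
C9: sp3 ✓
C10: sp3 ✓
C11: sp2
C12: sp2
C13: sp3 ✓
9 carbons are sp3.

9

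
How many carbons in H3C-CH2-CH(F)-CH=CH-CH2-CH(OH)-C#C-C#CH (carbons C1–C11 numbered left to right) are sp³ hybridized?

C1: sp3 ✓
C2: sp3 ✓
C3: sp3 ✓
C4: sp2
C5: sp2
C6: sp3 ✓
C7: sp3 ✓
C8: sp
C9: sp
C10: sp
C11: sp
C1, C2, C3, C6, C7 → 5 sp3 carbons.

5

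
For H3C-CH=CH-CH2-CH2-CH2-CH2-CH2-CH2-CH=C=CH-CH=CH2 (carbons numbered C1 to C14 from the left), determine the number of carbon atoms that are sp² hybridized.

6

C1: sp3
C2: sp2 ✓
C3: sp2 ✓
C4: sp3
C5: sp3
C6: sp3
C7: sp3
C8: sp3
C9: sp3
C10: sp2 ✓
C11: sp
C12: sp2 ✓
C13: sp2 ✓
C14: sp2 ✓
C2, C3, C10, C12, C13, C14 → 6 sp2 carbons.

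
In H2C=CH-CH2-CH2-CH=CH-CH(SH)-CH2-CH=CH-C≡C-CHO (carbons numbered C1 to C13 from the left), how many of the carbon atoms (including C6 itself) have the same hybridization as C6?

7

C6 is sp2 (one π bond).
C1: sp2 ✓
C2: sp2 ✓
C3: sp3
C4: sp3
C5: sp2 ✓
C6: sp2 ✓
C7: sp3
C8: sp3
C9: sp2 ✓
C10: sp2 ✓
C11: sp
C12: sp
C13: sp2 ✓
7 carbons are sp2.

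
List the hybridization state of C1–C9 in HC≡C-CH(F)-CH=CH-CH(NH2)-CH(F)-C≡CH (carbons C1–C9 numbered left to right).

C1 carries 2 σ bonds, plus two π bonds, giving a steric number of 2, so it is sp.
C2 — 2 σ bonds, plus two π bonds. Steric number 2, so sp.
C3 is sp3: 4 σ bonds, 4 electron-density regions.
C4 — 3 σ bonds, plus one π bond. Steric number 3, so sp2.
C5: 3 σ bonds, plus one π bond — 3 electron domains, sp2.
C6 — 4 σ bonds. Steric number 4, so sp3.
C7 (4 σ bonds) has steric number 4: sp3.
C8 — 2 σ bonds, plus two π bonds. Steric number 2, so sp.
C9 — 2 σ bonds, plus two π bonds. Steric number 2, so sp.

C1 sp, C2 sp, C3 sp3, C4 sp2, C5 sp2, C6 sp3, C7 sp3, C8 sp, C9 sp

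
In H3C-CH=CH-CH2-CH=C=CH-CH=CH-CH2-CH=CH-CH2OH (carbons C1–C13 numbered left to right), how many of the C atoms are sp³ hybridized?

C1: sp3 ✓
C2: sp2
C3: sp2
C4: sp3 ✓
C5: sp2
C6: sp
C7: sp2
C8: sp2
C9: sp2
C10: sp3 ✓
C11: sp2
C12: sp2
C13: sp3 ✓
C1, C4, C10, C13 → 4 sp3 carbons.

4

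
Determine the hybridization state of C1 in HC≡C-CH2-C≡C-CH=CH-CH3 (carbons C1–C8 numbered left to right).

C1: 2 σ bonds, plus two π bonds — 2 electron domains, sp.

sp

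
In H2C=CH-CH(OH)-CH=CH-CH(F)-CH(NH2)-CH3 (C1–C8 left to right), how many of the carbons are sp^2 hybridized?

4

C1: sp2 ✓
C2: sp2 ✓
C3: sp3
C4: sp2 ✓
C5: sp2 ✓
C6: sp3
C7: sp3
C8: sp3
C1, C2, C4, C5 → 4 sp2 carbons.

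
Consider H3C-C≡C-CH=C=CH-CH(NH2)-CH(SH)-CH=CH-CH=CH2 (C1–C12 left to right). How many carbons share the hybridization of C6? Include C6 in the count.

6

C6 is sp2 (one π bond).
C1: sp3
C2: sp
C3: sp
C4: sp2 ✓
C5: sp
C6: sp2 ✓
C7: sp3
C8: sp3
C9: sp2 ✓
C10: sp2 ✓
C11: sp2 ✓
C12: sp2 ✓
6 carbons are sp2.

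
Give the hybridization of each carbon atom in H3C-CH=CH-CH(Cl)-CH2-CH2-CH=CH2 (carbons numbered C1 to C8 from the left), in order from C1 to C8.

C1 sp3, C2 sp2, C3 sp2, C4 sp3, C5 sp3, C6 sp3, C7 sp2, C8 sp2

C1 (4 σ bonds) has steric number 4: sp3.
C2 — 3 σ bonds, plus one π bond. Steric number 3, so sp2.
C3: 3 σ bonds, plus one π bond; 3 regions of electron density → sp2.
C4 (4 σ bonds) has steric number 4: sp3.
C5: 4 σ bonds — 4 electron domains, sp3.
C6 is sp3: 4 σ bonds, 4 electron-density regions.
C7: 3 σ bonds, plus one π bond — 3 electron domains, sp2.
C8 — 3 σ bonds, plus one π bond. Steric number 3, so sp2.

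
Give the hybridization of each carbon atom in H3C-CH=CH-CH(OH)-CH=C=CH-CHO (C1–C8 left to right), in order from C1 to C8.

C1 sp3, C2 sp2, C3 sp2, C4 sp3, C5 sp2, C6 sp, C7 sp2, C8 sp2

C1 is sp3: 4 σ bonds, 4 electron-density regions.
C2 has 3 σ bonds, plus one π bond: steric number 3 → sp2.
C3 has 3 σ bonds, plus one π bond: steric number 3 → sp2.
C4 is sp3: 4 σ bonds, 4 electron-density regions.
C5 (3 σ bonds, plus one π bond) has steric number 3: sp2.
C6 has 2 σ bonds, plus two π bonds: steric number 2 → sp.
C7 has 3 σ bonds, plus one π bond: steric number 3 → sp2.
C8: 3 σ bonds, plus one π bond; 3 regions of electron density → sp2.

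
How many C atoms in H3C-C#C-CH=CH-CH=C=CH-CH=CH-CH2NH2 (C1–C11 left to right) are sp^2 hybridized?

C1: sp3
C2: sp
C3: sp
C4: sp2 ✓
C5: sp2 ✓
C6: sp2 ✓
C7: sp
C8: sp2 ✓
C9: sp2 ✓
C10: sp2 ✓
C11: sp3
C4, C5, C6, C8, C9, C10 → 6 sp2 carbons.

6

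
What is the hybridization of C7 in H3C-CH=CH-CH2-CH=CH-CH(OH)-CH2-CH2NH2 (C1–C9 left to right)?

C7: 4 σ bonds; 4 regions of electron density → sp3.

sp3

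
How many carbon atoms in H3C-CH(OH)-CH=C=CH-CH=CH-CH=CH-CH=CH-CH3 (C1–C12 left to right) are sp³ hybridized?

C1: sp3 ✓
C2: sp3 ✓
C3: sp2
C4: sp
C5: sp2
C6: sp2
C7: sp2
C8: sp2
C9: sp2
C10: sp2
C11: sp2
C12: sp3 ✓
C1, C2, C12 → 3 sp3 carbons.

3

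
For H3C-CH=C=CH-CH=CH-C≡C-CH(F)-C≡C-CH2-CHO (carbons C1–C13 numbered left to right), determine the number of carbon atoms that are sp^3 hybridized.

C1: sp3 ✓
C2: sp2
C3: sp
C4: sp2
C5: sp2
C6: sp2
C7: sp
C8: sp
C9: sp3 ✓
C10: sp
C11: sp
C12: sp3 ✓
C13: sp2
C1, C9, C12 → 3 sp3 carbons.

3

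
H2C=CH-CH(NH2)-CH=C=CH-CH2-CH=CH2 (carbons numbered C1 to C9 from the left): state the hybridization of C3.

C3 is sp3: 4 σ bonds, 4 electron-density regions.

sp^3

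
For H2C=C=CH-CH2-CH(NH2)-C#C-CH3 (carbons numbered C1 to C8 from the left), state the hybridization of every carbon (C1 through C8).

C1: 3 σ bonds, plus one π bond; 3 regions of electron density → sp2.
C2 — 2 σ bonds, plus two π bonds. Steric number 2, so sp.
C3 is sp2: 3 σ bonds, plus one π bond, 3 electron-density regions.
C4 carries 4 σ bonds, giving a steric number of 4, so it is sp3.
C5 is sp3: 4 σ bonds, 4 electron-density regions.
C6: 2 σ bonds, plus two π bonds — 2 electron domains, sp.
C7: 2 σ bonds, plus two π bonds; 2 regions of electron density → sp.
C8 carries 4 σ bonds, giving a steric number of 4, so it is sp3.

C1 sp2, C2 sp, C3 sp2, C4 sp3, C5 sp3, C6 sp, C7 sp, C8 sp3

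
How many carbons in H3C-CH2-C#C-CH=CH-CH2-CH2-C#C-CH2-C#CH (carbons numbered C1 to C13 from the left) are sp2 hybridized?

C1: sp3
C2: sp3
C3: sp
C4: sp
C5: sp2 ✓
C6: sp2 ✓
C7: sp3
C8: sp3
C9: sp
C10: sp
C11: sp3
C12: sp
C13: sp
C5, C6 → 2 sp2 carbons.

2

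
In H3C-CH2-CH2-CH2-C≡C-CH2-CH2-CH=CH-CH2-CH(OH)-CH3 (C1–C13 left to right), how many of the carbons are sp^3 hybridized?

9

C1: sp3 ✓
C2: sp3 ✓
C3: sp3 ✓
C4: sp3 ✓
C5: sp
C6: sp
C7: sp3 ✓
C8: sp3 ✓
C9: sp2
C10: sp2
C11: sp3 ✓
C12: sp3 ✓
C13: sp3 ✓
C1, C2, C3, C4, C7, C8, C11, C12, C13 → 9 sp3 carbons.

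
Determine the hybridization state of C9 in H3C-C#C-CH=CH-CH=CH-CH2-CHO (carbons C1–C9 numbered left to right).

C9: 3 σ bonds, plus one π bond; 3 regions of electron density → sp2.

sp^2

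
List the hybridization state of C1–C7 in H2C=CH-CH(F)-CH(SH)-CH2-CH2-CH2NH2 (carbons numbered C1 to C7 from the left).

C1 sp2, C2 sp2, C3 sp3, C4 sp3, C5 sp3, C6 sp3, C7 sp3

C1: 3 σ bonds, plus one π bond — 3 electron domains, sp2.
C2 carries 3 σ bonds, plus one π bond, giving a steric number of 3, so it is sp2.
C3 is sp3: 4 σ bonds, 4 electron-density regions.
C4 carries 4 σ bonds, giving a steric number of 4, so it is sp3.
C5 carries 4 σ bonds, giving a steric number of 4, so it is sp3.
C6 is sp3: 4 σ bonds, 4 electron-density regions.
C7 has 4 σ bonds: steric number 4 → sp3.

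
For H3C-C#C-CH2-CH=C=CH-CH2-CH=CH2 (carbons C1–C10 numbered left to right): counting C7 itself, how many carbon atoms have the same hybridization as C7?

C7 is sp2 (one π bond).
C1: sp3
C2: sp
C3: sp
C4: sp3
C5: sp2 ✓
C6: sp
C7: sp2 ✓
C8: sp3
C9: sp2 ✓
C10: sp2 ✓
4 carbons are sp2.

4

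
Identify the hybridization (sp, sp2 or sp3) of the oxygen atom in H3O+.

Three σ bonds + one lone pair = steric number 4 → sp3.

sp3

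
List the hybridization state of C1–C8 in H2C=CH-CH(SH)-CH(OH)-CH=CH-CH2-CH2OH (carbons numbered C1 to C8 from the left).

C1 sp2, C2 sp2, C3 sp3, C4 sp3, C5 sp2, C6 sp2, C7 sp3, C8 sp3

C1 carries 3 σ bonds, plus one π bond, giving a steric number of 3, so it is sp2.
C2 is sp2: 3 σ bonds, plus one π bond, 3 electron-density regions.
C3: 4 σ bonds — 4 electron domains, sp3.
C4 has 4 σ bonds: steric number 4 → sp3.
C5: 3 σ bonds, plus one π bond; 3 regions of electron density → sp2.
C6: 3 σ bonds, plus one π bond; 3 regions of electron density → sp2.
C7 has 4 σ bonds: steric number 4 → sp3.
C8: 4 σ bonds — 4 electron domains, sp3.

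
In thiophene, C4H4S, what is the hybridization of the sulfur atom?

sp²

Analogous to furan: one S lone pair in the aromatic π system, S is sp2.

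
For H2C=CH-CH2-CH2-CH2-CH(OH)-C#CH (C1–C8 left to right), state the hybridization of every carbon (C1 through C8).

C1 sp2, C2 sp2, C3 sp3, C4 sp3, C5 sp3, C6 sp3, C7 sp, C8 sp

C1 carries 3 σ bonds, plus one π bond, giving a steric number of 3, so it is sp2.
C2 carries 3 σ bonds, plus one π bond, giving a steric number of 3, so it is sp2.
C3: 4 σ bonds — 4 electron domains, sp3.
C4 is sp3: 4 σ bonds, 4 electron-density regions.
C5: 4 σ bonds — 4 electron domains, sp3.
C6: 4 σ bonds; 4 regions of electron density → sp3.
C7 has 2 σ bonds, plus two π bonds: steric number 2 → sp.
C8: 2 σ bonds, plus two π bonds; 2 regions of electron density → sp.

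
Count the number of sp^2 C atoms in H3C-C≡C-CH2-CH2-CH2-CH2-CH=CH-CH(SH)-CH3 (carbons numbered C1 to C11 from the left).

2

C1: sp3
C2: sp
C3: sp
C4: sp3
C5: sp3
C6: sp3
C7: sp3
C8: sp2 ✓
C9: sp2 ✓
C10: sp3
C11: sp3
C8, C9 → 2 sp2 carbons.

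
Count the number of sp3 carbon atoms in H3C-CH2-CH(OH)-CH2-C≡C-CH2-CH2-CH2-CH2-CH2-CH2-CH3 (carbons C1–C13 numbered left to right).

11

C1: sp3 ✓
C2: sp3 ✓
C3: sp3 ✓
C4: sp3 ✓
C5: sp
C6: sp
C7: sp3 ✓
C8: sp3 ✓
C9: sp3 ✓
C10: sp3 ✓
C11: sp3 ✓
C12: sp3 ✓
C13: sp3 ✓
C1, C2, C3, C4, C7, C8, C9, C10, C11, C12, C13 → 11 sp3 carbons.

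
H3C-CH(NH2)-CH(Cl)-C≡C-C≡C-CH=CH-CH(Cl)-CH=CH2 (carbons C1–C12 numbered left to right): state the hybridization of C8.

sp²

C8 (3 σ bonds, plus one π bond) has steric number 3: sp2.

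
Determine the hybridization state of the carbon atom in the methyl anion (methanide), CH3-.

Three σ bonds + one lone pair = steric number 4 → sp3, pyramidal.

sp³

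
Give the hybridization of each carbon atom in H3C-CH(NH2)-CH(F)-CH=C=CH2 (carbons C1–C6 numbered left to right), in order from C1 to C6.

C1 sp3, C2 sp3, C3 sp3, C4 sp2, C5 sp, C6 sp2

C1 is sp3: 4 σ bonds, 4 electron-density regions.
C2 (4 σ bonds) has steric number 4: sp3.
C3 — 4 σ bonds. Steric number 4, so sp3.
C4 — 3 σ bonds, plus one π bond. Steric number 3, so sp2.
C5: 2 σ bonds, plus two π bonds — 2 electron domains, sp.
C6 (3 σ bonds, plus one π bond) has steric number 3: sp2.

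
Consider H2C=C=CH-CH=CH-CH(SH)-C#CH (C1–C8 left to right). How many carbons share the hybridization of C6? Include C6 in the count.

1

C6 is sp3 (only σ bonds).
C1: sp2
C2: sp
C3: sp2
C4: sp2
C5: sp2
C6: sp3 ✓
C7: sp
C8: sp
1 carbon is sp3.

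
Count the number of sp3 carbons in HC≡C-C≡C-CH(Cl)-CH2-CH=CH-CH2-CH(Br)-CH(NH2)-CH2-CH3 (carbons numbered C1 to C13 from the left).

C1: sp
C2: sp
C3: sp
C4: sp
C5: sp3 ✓
C6: sp3 ✓
C7: sp2
C8: sp2
C9: sp3 ✓
C10: sp3 ✓
C11: sp3 ✓
C12: sp3 ✓
C13: sp3 ✓
C5, C6, C9, C10, C11, C12, C13 → 7 sp3 carbons.

7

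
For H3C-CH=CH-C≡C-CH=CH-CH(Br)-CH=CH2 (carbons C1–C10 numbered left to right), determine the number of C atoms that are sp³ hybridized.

C1: sp3 ✓
C2: sp2
C3: sp2
C4: sp
C5: sp
C6: sp2
C7: sp2
C8: sp3 ✓
C9: sp2
C10: sp2
C1, C8 → 2 sp3 carbons.

2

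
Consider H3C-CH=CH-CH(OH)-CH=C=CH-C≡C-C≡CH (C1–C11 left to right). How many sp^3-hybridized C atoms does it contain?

2

C1: sp3 ✓
C2: sp2
C3: sp2
C4: sp3 ✓
C5: sp2
C6: sp
C7: sp2
C8: sp
C9: sp
C10: sp
C11: sp
C1, C4 → 2 sp3 carbons.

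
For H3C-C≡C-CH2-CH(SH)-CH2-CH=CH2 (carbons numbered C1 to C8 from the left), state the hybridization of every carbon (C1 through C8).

C1 carries 4 σ bonds, giving a steric number of 4, so it is sp3.
C2: 2 σ bonds, plus two π bonds — 2 electron domains, sp.
C3 (2 σ bonds, plus two π bonds) has steric number 2: sp.
C4 (4 σ bonds) has steric number 4: sp3.
C5 has 4 σ bonds: steric number 4 → sp3.
C6: 4 σ bonds; 4 regions of electron density → sp3.
C7: 3 σ bonds, plus one π bond — 3 electron domains, sp2.
C8 has 3 σ bonds, plus one π bond: steric number 3 → sp2.

C1 sp3, C2 sp, C3 sp, C4 sp3, C5 sp3, C6 sp3, C7 sp2, C8 sp2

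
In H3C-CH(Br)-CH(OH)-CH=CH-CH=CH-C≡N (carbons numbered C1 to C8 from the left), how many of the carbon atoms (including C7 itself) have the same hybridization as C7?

4

C7 is sp2 (one π bond).
C1: sp3
C2: sp3
C3: sp3
C4: sp2 ✓
C5: sp2 ✓
C6: sp2 ✓
C7: sp2 ✓
C8: sp
4 carbons are sp2.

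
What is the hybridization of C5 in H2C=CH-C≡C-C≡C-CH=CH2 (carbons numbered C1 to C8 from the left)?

sp

C5: 2 σ bonds, plus two π bonds — 2 electron domains, sp.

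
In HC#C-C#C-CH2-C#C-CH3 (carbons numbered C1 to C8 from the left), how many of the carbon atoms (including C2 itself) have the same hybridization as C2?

C2 is sp (two π bonds).
C1: sp ✓
C2: sp ✓
C3: sp ✓
C4: sp ✓
C5: sp3
C6: sp ✓
C7: sp ✓
C8: sp3
6 carbons are sp.

6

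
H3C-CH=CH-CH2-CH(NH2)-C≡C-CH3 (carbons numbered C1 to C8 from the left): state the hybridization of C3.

sp²

C3 is sp2: 3 σ bonds, plus one π bond, 3 electron-density regions.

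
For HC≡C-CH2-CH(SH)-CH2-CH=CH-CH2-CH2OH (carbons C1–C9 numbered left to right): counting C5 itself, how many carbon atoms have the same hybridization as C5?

5

C5 is sp3 (only σ bonds).
C1: sp
C2: sp
C3: sp3 ✓
C4: sp3 ✓
C5: sp3 ✓
C6: sp2
C7: sp2
C8: sp3 ✓
C9: sp3 ✓
5 carbons are sp3.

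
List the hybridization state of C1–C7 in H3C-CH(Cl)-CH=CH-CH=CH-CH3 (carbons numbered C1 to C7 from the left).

C1 carries 4 σ bonds, giving a steric number of 4, so it is sp3.
C2 carries 4 σ bonds, giving a steric number of 4, so it is sp3.
C3 has 3 σ bonds, plus one π bond: steric number 3 → sp2.
C4: 3 σ bonds, plus one π bond; 3 regions of electron density → sp2.
C5 has 3 σ bonds, plus one π bond: steric number 3 → sp2.
C6 has 3 σ bonds, plus one π bond: steric number 3 → sp2.
C7 — 4 σ bonds. Steric number 4, so sp3.

C1 sp3, C2 sp3, C3 sp2, C4 sp2, C5 sp2, C6 sp2, C7 sp3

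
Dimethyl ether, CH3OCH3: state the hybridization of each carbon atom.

sp^3

Each carbon atom: 4 σ bonds; 4 regions of electron density → sp3.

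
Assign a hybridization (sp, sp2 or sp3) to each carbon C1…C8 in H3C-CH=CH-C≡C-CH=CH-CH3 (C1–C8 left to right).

C1: 4 σ bonds; 4 regions of electron density → sp3.
C2 (3 σ bonds, plus one π bond) has steric number 3: sp2.
C3: 3 σ bonds, plus one π bond — 3 electron domains, sp2.
C4: 2 σ bonds, plus two π bonds; 2 regions of electron density → sp.
C5 has 2 σ bonds, plus two π bonds: steric number 2 → sp.
C6 carries 3 σ bonds, plus one π bond, giving a steric number of 3, so it is sp2.
C7: 3 σ bonds, plus one π bond — 3 electron domains, sp2.
C8 is sp3: 4 σ bonds, 4 electron-density regions.

C1 sp3, C2 sp2, C3 sp2, C4 sp, C5 sp, C6 sp2, C7 sp2, C8 sp3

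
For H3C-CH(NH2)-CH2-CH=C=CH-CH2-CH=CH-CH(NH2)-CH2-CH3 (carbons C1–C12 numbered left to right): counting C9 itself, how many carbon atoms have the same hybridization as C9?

C9 is sp2 (one π bond).
C1: sp3
C2: sp3
C3: sp3
C4: sp2 ✓
C5: sp
C6: sp2 ✓
C7: sp3
C8: sp2 ✓
C9: sp2 ✓
C10: sp3
C11: sp3
C12: sp3
4 carbons are sp2.

4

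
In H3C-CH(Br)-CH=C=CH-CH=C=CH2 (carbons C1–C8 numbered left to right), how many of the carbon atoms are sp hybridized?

C1: sp3
C2: sp3
C3: sp2
C4: sp ✓
C5: sp2
C6: sp2
C7: sp ✓
C8: sp2
C4, C7 → 2 sp carbons.

2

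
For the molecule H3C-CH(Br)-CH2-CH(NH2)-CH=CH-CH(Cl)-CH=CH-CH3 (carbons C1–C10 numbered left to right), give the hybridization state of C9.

C9 (3 σ bonds, plus one π bond) has steric number 3: sp2.

sp2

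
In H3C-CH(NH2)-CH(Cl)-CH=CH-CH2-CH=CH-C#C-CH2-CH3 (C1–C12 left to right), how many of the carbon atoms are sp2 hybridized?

4

C1: sp3
C2: sp3
C3: sp3
C4: sp2 ✓
C5: sp2 ✓
C6: sp3
C7: sp2 ✓
C8: sp2 ✓
C9: sp
C10: sp
C11: sp3
C12: sp3
C4, C5, C7, C8 → 4 sp2 carbons.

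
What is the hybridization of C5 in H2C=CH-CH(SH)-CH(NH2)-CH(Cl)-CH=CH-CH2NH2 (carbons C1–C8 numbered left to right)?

C5: 4 σ bonds; 4 regions of electron density → sp3.

sp³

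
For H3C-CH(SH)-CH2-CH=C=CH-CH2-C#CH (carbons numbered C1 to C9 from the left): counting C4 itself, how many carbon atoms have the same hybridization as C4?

2

C4 is sp2 (one π bond).
C1: sp3
C2: sp3
C3: sp3
C4: sp2 ✓
C5: sp
C6: sp2 ✓
C7: sp3
C8: sp
C9: sp
2 carbons are sp2.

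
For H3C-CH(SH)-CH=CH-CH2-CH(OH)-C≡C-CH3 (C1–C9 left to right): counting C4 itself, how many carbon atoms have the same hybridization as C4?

2

C4 is sp2 (one π bond).
C1: sp3
C2: sp3
C3: sp2 ✓
C4: sp2 ✓
C5: sp3
C6: sp3
C7: sp
C8: sp
C9: sp3
2 carbons are sp2.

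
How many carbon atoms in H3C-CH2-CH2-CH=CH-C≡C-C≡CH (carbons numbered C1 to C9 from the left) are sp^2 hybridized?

2

C1: sp3
C2: sp3
C3: sp3
C4: sp2 ✓
C5: sp2 ✓
C6: sp
C7: sp
C8: sp
C9: sp
C4, C5 → 2 sp2 carbons.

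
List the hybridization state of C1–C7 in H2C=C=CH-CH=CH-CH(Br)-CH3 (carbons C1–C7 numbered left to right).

C1: 3 σ bonds, plus one π bond; 3 regions of electron density → sp2.
C2: 2 σ bonds, plus two π bonds; 2 regions of electron density → sp.
C3: 3 σ bonds, plus one π bond; 3 regions of electron density → sp2.
C4 (3 σ bonds, plus one π bond) has steric number 3: sp2.
C5: 3 σ bonds, plus one π bond; 3 regions of electron density → sp2.
C6 carries 4 σ bonds, giving a steric number of 4, so it is sp3.
C7 carries 4 σ bonds, giving a steric number of 4, so it is sp3.

C1 sp2, C2 sp, C3 sp2, C4 sp2, C5 sp2, C6 sp3, C7 sp3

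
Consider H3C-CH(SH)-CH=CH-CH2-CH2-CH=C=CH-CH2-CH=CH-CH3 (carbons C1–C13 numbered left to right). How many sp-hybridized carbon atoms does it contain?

1

C1: sp3
C2: sp3
C3: sp2
C4: sp2
C5: sp3
C6: sp3
C7: sp2
C8: sp ✓
C9: sp2
C10: sp3
C11: sp2
C12: sp2
C13: sp3
C8 → 1 sp carbon.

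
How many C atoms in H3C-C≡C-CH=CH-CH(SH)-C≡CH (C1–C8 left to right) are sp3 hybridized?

2

C1: sp3 ✓
C2: sp
C3: sp
C4: sp2
C5: sp2
C6: sp3 ✓
C7: sp
C8: sp
C1, C6 → 2 sp3 carbons.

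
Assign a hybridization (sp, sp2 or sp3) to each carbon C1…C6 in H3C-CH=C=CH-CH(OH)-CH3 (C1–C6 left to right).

C1: 4 σ bonds; 4 regions of electron density → sp3.
C2 has 3 σ bonds, plus one π bond: steric number 3 → sp2.
C3 (2 σ bonds, plus two π bonds) has steric number 2: sp.
C4 is sp2: 3 σ bonds, plus one π bond, 3 electron-density regions.
C5: 4 σ bonds; 4 regions of electron density → sp3.
C6: 4 σ bonds — 4 electron domains, sp3.

C1 sp3, C2 sp2, C3 sp, C4 sp2, C5 sp3, C6 sp3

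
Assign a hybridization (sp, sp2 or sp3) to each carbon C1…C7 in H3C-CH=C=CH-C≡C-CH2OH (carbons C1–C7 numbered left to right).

C1 sp3, C2 sp2, C3 sp, C4 sp2, C5 sp, C6 sp, C7 sp3

C1 carries 4 σ bonds, giving a steric number of 4, so it is sp3.
C2: 3 σ bonds, plus one π bond; 3 regions of electron density → sp2.
C3 has 2 σ bonds, plus two π bonds: steric number 2 → sp.
C4 is sp2: 3 σ bonds, plus one π bond, 3 electron-density regions.
C5 carries 2 σ bonds, plus two π bonds, giving a steric number of 2, so it is sp.
C6: 2 σ bonds, plus two π bonds; 2 regions of electron density → sp.
C7 has 4 σ bonds: steric number 4 → sp3.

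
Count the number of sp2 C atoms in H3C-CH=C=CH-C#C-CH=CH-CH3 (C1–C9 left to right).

4

C1: sp3
C2: sp2 ✓
C3: sp
C4: sp2 ✓
C5: sp
C6: sp
C7: sp2 ✓
C8: sp2 ✓
C9: sp3
C2, C4, C7, C8 → 4 sp2 carbons.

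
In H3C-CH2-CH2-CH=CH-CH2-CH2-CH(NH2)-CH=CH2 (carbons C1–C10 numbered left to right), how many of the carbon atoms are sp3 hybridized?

C1: sp3 ✓
C2: sp3 ✓
C3: sp3 ✓
C4: sp2
C5: sp2
C6: sp3 ✓
C7: sp3 ✓
C8: sp3 ✓
C9: sp2
C10: sp2
C1, C2, C3, C6, C7, C8 → 6 sp3 carbons.

6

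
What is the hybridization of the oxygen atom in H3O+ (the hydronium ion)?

Three σ bonds + one lone pair = steric number 4 → sp3.

sp^3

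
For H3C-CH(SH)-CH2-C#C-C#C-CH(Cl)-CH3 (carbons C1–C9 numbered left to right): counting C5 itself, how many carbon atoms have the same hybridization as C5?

4

C5 is sp (two π bonds).
C1: sp3
C2: sp3
C3: sp3
C4: sp ✓
C5: sp ✓
C6: sp ✓
C7: sp ✓
C8: sp3
C9: sp3
4 carbons are sp.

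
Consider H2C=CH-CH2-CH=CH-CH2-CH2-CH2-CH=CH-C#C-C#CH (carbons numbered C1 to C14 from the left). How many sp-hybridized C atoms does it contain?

4

C1: sp2
C2: sp2
C3: sp3
C4: sp2
C5: sp2
C6: sp3
C7: sp3
C8: sp3
C9: sp2
C10: sp2
C11: sp ✓
C12: sp ✓
C13: sp ✓
C14: sp ✓
C11, C12, C13, C14 → 4 sp carbons.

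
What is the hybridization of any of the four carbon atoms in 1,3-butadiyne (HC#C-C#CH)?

Every carbon is part of a C≡C triple bond: two σ regions → sp.

sp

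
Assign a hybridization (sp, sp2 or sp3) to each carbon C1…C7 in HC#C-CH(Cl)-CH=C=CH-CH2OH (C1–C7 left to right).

C1 is sp: 2 σ bonds, plus two π bonds, 2 electron-density regions.
C2 has 2 σ bonds, plus two π bonds: steric number 2 → sp.
C3 is sp3: 4 σ bonds, 4 electron-density regions.
C4: 3 σ bonds, plus one π bond; 3 regions of electron density → sp2.
C5: 2 σ bonds, plus two π bonds; 2 regions of electron density → sp.
C6 has 3 σ bonds, plus one π bond: steric number 3 → sp2.
C7 has 4 σ bonds: steric number 4 → sp3.

C1 sp, C2 sp, C3 sp3, C4 sp2, C5 sp, C6 sp2, C7 sp3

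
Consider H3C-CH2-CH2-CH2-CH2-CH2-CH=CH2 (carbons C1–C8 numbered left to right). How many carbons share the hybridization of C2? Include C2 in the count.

6

C2 is sp3 (only σ bonds).
C1: sp3 ✓
C2: sp3 ✓
C3: sp3 ✓
C4: sp3 ✓
C5: sp3 ✓
C6: sp3 ✓
C7: sp2
C8: sp2
6 carbons are sp3.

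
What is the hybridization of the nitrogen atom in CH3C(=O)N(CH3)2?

sp²

Amide resonance: N lone pair conjugated with C=O → sp2.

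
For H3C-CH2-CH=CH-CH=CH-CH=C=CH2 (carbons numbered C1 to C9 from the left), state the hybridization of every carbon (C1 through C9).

C1 sp3, C2 sp3, C3 sp2, C4 sp2, C5 sp2, C6 sp2, C7 sp2, C8 sp, C9 sp2

C1: 4 σ bonds; 4 regions of electron density → sp3.
C2 carries 4 σ bonds, giving a steric number of 4, so it is sp3.
C3 is sp2: 3 σ bonds, plus one π bond, 3 electron-density regions.
C4: 3 σ bonds, plus one π bond — 3 electron domains, sp2.
C5 (3 σ bonds, plus one π bond) has steric number 3: sp2.
C6 (3 σ bonds, plus one π bond) has steric number 3: sp2.
C7 is sp2: 3 σ bonds, plus one π bond, 3 electron-density regions.
C8 (2 σ bonds, plus two π bonds) has steric number 2: sp.
C9 (3 σ bonds, plus one π bond) has steric number 3: sp2.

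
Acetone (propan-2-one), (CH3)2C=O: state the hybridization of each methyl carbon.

Each methyl carbon — 4 σ bonds. Steric number 4, so sp3.

sp^3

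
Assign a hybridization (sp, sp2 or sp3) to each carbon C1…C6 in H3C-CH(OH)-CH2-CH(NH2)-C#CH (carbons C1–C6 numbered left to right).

C1 sp3, C2 sp3, C3 sp3, C4 sp3, C5 sp, C6 sp

C1 is sp3: 4 σ bonds, 4 electron-density regions.
C2 — 4 σ bonds. Steric number 4, so sp3.
C3 is sp3: 4 σ bonds, 4 electron-density regions.
C4 carries 4 σ bonds, giving a steric number of 4, so it is sp3.
C5 is sp: 2 σ bonds, plus two π bonds, 2 electron-density regions.
C6 is sp: 2 σ bonds, plus two π bonds, 2 electron-density regions.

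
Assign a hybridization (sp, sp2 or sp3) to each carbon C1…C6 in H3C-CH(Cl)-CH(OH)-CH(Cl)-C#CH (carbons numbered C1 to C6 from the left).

C1 sp3, C2 sp3, C3 sp3, C4 sp3, C5 sp, C6 sp

C1 (4 σ bonds) has steric number 4: sp3.
C2 (4 σ bonds) has steric number 4: sp3.
C3: 4 σ bonds; 4 regions of electron density → sp3.
C4: 4 σ bonds; 4 regions of electron density → sp3.
C5 is sp: 2 σ bonds, plus two π bonds, 2 electron-density regions.
C6 — 2 σ bonds, plus two π bonds. Steric number 2, so sp.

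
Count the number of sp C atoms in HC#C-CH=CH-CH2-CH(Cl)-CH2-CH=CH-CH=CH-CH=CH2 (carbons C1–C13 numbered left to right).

2

C1: sp ✓
C2: sp ✓
C3: sp2
C4: sp2
C5: sp3
C6: sp3
C7: sp3
C8: sp2
C9: sp2
C10: sp2
C11: sp2
C12: sp2
C13: sp2
C1, C2 → 2 sp carbons.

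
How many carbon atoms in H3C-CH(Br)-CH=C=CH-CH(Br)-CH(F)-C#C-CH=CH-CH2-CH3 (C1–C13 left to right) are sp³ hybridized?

6

C1: sp3 ✓
C2: sp3 ✓
C3: sp2
C4: sp
C5: sp2
C6: sp3 ✓
C7: sp3 ✓
C8: sp
C9: sp
C10: sp2
C11: sp2
C12: sp3 ✓
C13: sp3 ✓
C1, C2, C6, C7, C12, C13 → 6 sp3 carbons.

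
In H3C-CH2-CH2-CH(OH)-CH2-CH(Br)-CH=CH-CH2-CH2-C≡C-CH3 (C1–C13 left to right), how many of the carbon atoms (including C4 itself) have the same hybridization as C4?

C4 is sp3 (only σ bonds).
C1: sp3 ✓
C2: sp3 ✓
C3: sp3 ✓
C4: sp3 ✓
C5: sp3 ✓
C6: sp3 ✓
C7: sp2
C8: sp2
C9: sp3 ✓
C10: sp3 ✓
C11: sp
C12: sp
C13: sp3 ✓
9 carbons are sp3.

9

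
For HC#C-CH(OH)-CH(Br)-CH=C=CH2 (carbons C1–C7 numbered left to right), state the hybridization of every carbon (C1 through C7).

C1 carries 2 σ bonds, plus two π bonds, giving a steric number of 2, so it is sp.
C2 is sp: 2 σ bonds, plus two π bonds, 2 electron-density regions.
C3 is sp3: 4 σ bonds, 4 electron-density regions.
C4 carries 4 σ bonds, giving a steric number of 4, so it is sp3.
C5 — 3 σ bonds, plus one π bond. Steric number 3, so sp2.
C6: 2 σ bonds, plus two π bonds — 2 electron domains, sp.
C7 — 3 σ bonds, plus one π bond. Steric number 3, so sp2.

C1 sp, C2 sp, C3 sp3, C4 sp3, C5 sp2, C6 sp, C7 sp2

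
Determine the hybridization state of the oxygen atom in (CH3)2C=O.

One σ bond + two lone pairs = steric number 3 → sp2.

sp2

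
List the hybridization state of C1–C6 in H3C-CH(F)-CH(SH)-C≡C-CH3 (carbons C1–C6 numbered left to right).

C1 sp3, C2 sp3, C3 sp3, C4 sp, C5 sp, C6 sp3

C1 carries 4 σ bonds, giving a steric number of 4, so it is sp3.
C2: 4 σ bonds; 4 regions of electron density → sp3.
C3 — 4 σ bonds. Steric number 4, so sp3.
C4 (2 σ bonds, plus two π bonds) has steric number 2: sp.
C5 (2 σ bonds, plus two π bonds) has steric number 2: sp.
C6: 4 σ bonds — 4 electron domains, sp3.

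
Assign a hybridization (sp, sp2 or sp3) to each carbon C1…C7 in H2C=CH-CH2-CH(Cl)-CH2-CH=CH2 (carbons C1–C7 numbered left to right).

C1 sp2, C2 sp2, C3 sp3, C4 sp3, C5 sp3, C6 sp2, C7 sp2

C1 — 3 σ bonds, plus one π bond. Steric number 3, so sp2.
C2 carries 3 σ bonds, plus one π bond, giving a steric number of 3, so it is sp2.
C3 (4 σ bonds) has steric number 4: sp3.
C4 — 4 σ bonds. Steric number 4, so sp3.
C5 has 4 σ bonds: steric number 4 → sp3.
C6 (3 σ bonds, plus one π bond) has steric number 3: sp2.
C7 (3 σ bonds, plus one π bond) has steric number 3: sp2.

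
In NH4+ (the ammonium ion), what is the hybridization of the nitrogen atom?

Four σ bonds, no lone pair → sp3, tetrahedral.

sp³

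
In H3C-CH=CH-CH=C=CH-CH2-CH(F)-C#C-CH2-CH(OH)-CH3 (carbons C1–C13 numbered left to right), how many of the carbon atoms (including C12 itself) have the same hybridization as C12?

C12 is sp3 (only σ bonds).
C1: sp3 ✓
C2: sp2
C3: sp2
C4: sp2
C5: sp
C6: sp2
C7: sp3 ✓
C8: sp3 ✓
C9: sp
C10: sp
C11: sp3 ✓
C12: sp3 ✓
C13: sp3 ✓
6 carbons are sp3.

6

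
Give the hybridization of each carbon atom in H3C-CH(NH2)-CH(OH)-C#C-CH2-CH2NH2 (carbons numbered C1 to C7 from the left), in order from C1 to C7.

C1: 4 σ bonds — 4 electron domains, sp3.
C2 — 4 σ bonds. Steric number 4, so sp3.
C3 (4 σ bonds) has steric number 4: sp3.
C4 (2 σ bonds, plus two π bonds) has steric number 2: sp.
C5 has 2 σ bonds, plus two π bonds: steric number 2 → sp.
C6 — 4 σ bonds. Steric number 4, so sp3.
C7 is sp3: 4 σ bonds, 4 electron-density regions.

C1 sp3, C2 sp3, C3 sp3, C4 sp, C5 sp, C6 sp3, C7 sp3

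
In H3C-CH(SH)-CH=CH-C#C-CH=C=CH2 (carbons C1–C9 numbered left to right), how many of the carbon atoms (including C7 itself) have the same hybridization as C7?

C7 is sp2 (one π bond).
C1: sp3
C2: sp3
C3: sp2 ✓
C4: sp2 ✓
C5: sp
C6: sp
C7: sp2 ✓
C8: sp
C9: sp2 ✓
4 carbons are sp2.

4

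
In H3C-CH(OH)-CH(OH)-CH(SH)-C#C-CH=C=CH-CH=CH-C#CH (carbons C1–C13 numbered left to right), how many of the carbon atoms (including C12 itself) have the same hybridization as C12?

5

C12 is sp (two π bonds).
C1: sp3
C2: sp3
C3: sp3
C4: sp3
C5: sp ✓
C6: sp ✓
C7: sp2
C8: sp ✓
C9: sp2
C10: sp2
C11: sp2
C12: sp ✓
C13: sp ✓
5 carbons are sp.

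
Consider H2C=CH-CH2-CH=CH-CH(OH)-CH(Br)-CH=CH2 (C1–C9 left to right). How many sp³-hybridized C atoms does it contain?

C1: sp2
C2: sp2
C3: sp3 ✓
C4: sp2
C5: sp2
C6: sp3 ✓
C7: sp3 ✓
C8: sp2
C9: sp2
C3, C6, C7 → 3 sp3 carbons.

3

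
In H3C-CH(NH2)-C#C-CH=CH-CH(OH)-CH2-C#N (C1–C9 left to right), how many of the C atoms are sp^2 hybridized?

C1: sp3
C2: sp3
C3: sp
C4: sp
C5: sp2 ✓
C6: sp2 ✓
C7: sp3
C8: sp3
C9: sp
C5, C6 → 2 sp2 carbons.

2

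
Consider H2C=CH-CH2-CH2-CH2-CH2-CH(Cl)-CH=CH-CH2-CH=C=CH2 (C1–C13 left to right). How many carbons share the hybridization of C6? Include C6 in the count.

6

C6 is sp3 (only σ bonds).
C1: sp2
C2: sp2
C3: sp3 ✓
C4: sp3 ✓
C5: sp3 ✓
C6: sp3 ✓
C7: sp3 ✓
C8: sp2
C9: sp2
C10: sp3 ✓
C11: sp2
C12: sp
C13: sp2
6 carbons are sp3.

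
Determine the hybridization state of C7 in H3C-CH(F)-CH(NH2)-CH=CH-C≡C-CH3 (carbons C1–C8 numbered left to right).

C7: 2 σ bonds, plus two π bonds; 2 regions of electron density → sp.

sp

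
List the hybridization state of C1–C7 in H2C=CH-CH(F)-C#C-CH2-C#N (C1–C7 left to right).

C1 sp2, C2 sp2, C3 sp3, C4 sp, C5 sp, C6 sp3, C7 sp

C1 is sp2: 3 σ bonds, plus one π bond, 3 electron-density regions.
C2 is sp2: 3 σ bonds, plus one π bond, 3 electron-density regions.
C3: 4 σ bonds — 4 electron domains, sp3.
C4 — 2 σ bonds, plus two π bonds. Steric number 2, so sp.
C5 is sp: 2 σ bonds, plus two π bonds, 2 electron-density regions.
C6 — 4 σ bonds. Steric number 4, so sp3.
C7 is sp: 2 σ bonds, plus two π bonds, 2 electron-density regions.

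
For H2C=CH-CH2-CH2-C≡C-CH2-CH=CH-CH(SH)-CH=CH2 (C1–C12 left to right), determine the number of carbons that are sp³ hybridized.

C1: sp2
C2: sp2
C3: sp3 ✓
C4: sp3 ✓
C5: sp
C6: sp
C7: sp3 ✓
C8: sp2
C9: sp2
C10: sp3 ✓
C11: sp2
C12: sp2
C3, C4, C7, C10 → 4 sp3 carbons.

4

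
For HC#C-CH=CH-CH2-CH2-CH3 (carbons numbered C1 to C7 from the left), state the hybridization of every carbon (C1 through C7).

C1: 2 σ bonds, plus two π bonds — 2 electron domains, sp.
C2: 2 σ bonds, plus two π bonds; 2 regions of electron density → sp.
C3 carries 3 σ bonds, plus one π bond, giving a steric number of 3, so it is sp2.
C4 has 3 σ bonds, plus one π bond: steric number 3 → sp2.
C5 carries 4 σ bonds, giving a steric number of 4, so it is sp3.
C6: 4 σ bonds — 4 electron domains, sp3.
C7 — 4 σ bonds. Steric number 4, so sp3.

C1 sp, C2 sp, C3 sp2, C4 sp2, C5 sp3, C6 sp3, C7 sp3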